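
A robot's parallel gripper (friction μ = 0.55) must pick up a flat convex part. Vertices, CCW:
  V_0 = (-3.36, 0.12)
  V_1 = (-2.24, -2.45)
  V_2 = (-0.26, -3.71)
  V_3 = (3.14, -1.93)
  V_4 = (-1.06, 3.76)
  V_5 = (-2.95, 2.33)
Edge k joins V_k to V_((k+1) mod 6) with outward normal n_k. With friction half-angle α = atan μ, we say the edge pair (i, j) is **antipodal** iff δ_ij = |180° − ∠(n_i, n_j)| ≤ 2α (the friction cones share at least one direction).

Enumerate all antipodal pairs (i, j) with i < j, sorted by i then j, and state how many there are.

α = atan 0.55 = 28.81°;  2α = 57.62°
n_0 = (-0.9167, -0.3995)
n_1 = (-0.5369, -0.8437)
n_2 = (+0.4638, -0.8859)
n_3 = (+0.8046, +0.5939)
n_4 = (-0.6034, +0.7975)
n_5 = (-0.9832, +0.1824)
  (0,1): δ = 146.02°  ·
  (0,2): δ = 85.91°  ·
  (0,3): δ = 12.88°  ✓
  (0,4): δ = 103.56°  ·
  (0,5): δ = 145.94°  ·
  (1,2): δ = 119.90°  ·
  (1,3): δ = 21.10°  ✓
  (1,4): δ = 69.58°  ·
  (1,5): δ = 111.96°  ·
  (2,3): δ = 81.20°  ·
  (2,4): δ = 9.48°  ✓
  (2,5): δ = 51.86°  ✓
  (3,4): δ = 89.32°  ·
  (3,5): δ = 46.94°  ✓
  (4,5): δ = 137.62°  ·
antipodal pairs: 5

count = 5; pairs: (0,3), (1,3), (2,4), (2,5), (3,5)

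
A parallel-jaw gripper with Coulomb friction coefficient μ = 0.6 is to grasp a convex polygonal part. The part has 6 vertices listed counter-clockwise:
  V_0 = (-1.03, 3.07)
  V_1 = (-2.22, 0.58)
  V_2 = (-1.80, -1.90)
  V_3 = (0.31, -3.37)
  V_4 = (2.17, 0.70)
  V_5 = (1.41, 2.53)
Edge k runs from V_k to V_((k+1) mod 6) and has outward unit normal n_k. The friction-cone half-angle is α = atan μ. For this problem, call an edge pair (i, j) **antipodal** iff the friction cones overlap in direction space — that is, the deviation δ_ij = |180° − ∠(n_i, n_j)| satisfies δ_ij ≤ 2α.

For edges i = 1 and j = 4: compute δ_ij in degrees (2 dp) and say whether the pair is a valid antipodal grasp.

δ = 12.94°, valid

α = atan 0.6 = 30.96°;  2α = 61.93°
edge 1: e_1 = (+0.42, -2.48);  n_1 = (-0.9860, -0.1670)
edge 4: e_4 = (-0.76, +1.83);  n_4 = (+0.9235, +0.3835)
∠(n_1, n_4) = 167.06°
δ = |180° − 167.06°| = 12.94°
12.94° ≤ 2α = 61.93°  →  valid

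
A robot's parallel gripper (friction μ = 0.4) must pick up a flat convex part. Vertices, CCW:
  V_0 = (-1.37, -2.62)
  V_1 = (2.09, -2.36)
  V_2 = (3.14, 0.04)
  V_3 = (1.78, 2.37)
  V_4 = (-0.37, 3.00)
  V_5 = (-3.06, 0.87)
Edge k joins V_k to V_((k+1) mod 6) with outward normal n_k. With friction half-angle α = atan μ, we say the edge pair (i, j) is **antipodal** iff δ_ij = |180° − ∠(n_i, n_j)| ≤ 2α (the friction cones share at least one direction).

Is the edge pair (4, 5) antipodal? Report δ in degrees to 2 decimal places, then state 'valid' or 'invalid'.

α = atan 0.4 = 21.80°;  2α = 43.60°
edge 4: e_4 = (-2.69, -2.13);  n_4 = (-0.6208, +0.7840)
edge 5: e_5 = (+1.69, -3.49);  n_5 = (-0.9000, -0.4358)
∠(n_4, n_5) = 77.47°
δ = |180° − 77.47°| = 102.53°
102.53° > 2α = 43.60°  →  invalid

δ = 102.53°, invalid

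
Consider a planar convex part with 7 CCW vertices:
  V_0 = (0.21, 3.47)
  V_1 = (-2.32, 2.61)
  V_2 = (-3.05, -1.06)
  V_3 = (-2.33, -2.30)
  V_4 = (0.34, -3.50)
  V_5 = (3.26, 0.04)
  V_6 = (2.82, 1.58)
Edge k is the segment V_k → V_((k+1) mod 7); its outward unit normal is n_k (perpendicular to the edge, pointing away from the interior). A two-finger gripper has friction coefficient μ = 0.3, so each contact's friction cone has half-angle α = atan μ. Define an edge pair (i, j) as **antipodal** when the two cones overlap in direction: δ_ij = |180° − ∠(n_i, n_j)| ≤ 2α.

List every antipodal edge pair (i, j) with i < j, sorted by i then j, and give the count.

count = 6; pairs: (0,4), (1,4), (1,5), (2,5), (2,6), (3,6)

α = atan 0.3 = 16.70°;  2α = 33.40°
n_0 = (-0.3218, +0.9468)
n_1 = (-0.9808, +0.1951)
n_2 = (-0.8648, -0.5021)
n_3 = (-0.4099, -0.9121)
n_4 = (+0.7714, -0.6363)
n_5 = (+0.9615, +0.2747)
n_6 = (+0.5865, +0.8099)
  (0,1): δ = 120.02°  ·
  (0,2): δ = 78.63°  ·
  (0,3): δ = 42.97°  ·
  (0,4): δ = 31.71°  ✓
  (0,5): δ = 87.17°  ·
  (0,6): δ = 125.32°  ·
  (1,2): δ = 138.61°  ·
  (1,3): δ = 102.95°  ·
  (1,4): δ = 28.27°  ✓
  (1,5): δ = 27.20°  ✓
  (1,6): δ = 65.34°  ·
  (2,3): δ = 144.34°  ·
  (2,4): δ = 69.66°  ·
  (2,5): δ = 14.20°  ✓
  (2,6): δ = 23.95°  ✓
  (3,4): δ = 105.32°  ·
  (3,5): δ = 49.85°  ·
  (3,6): δ = 11.71°  ✓
  (4,5): δ = 124.54°  ·
  (4,6): δ = 86.39°  ·
  (5,6): δ = 141.86°  ·
antipodal pairs: 6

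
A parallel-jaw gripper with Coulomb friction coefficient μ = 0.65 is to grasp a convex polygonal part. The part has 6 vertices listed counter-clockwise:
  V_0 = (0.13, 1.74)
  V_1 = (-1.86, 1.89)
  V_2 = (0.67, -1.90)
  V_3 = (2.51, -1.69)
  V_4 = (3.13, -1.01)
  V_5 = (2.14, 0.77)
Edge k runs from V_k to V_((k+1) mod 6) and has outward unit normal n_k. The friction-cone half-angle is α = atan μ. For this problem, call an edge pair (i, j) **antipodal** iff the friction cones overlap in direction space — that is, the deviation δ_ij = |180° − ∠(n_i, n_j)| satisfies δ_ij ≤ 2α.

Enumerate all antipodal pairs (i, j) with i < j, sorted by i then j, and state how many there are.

count = 6; pairs: (0,1), (0,2), (0,3), (1,4), (1,5), (2,5)

α = atan 0.65 = 33.02°;  2α = 66.05°
n_0 = (+0.0752, +0.9972)
n_1 = (-0.8317, -0.5552)
n_2 = (+0.1134, -0.9936)
n_3 = (+0.7390, -0.6738)
n_4 = (+0.8739, +0.4861)
n_5 = (+0.4346, +0.9006)
  (0,1): δ = 51.96°  ✓
  (0,2): δ = 10.82°  ✓
  (0,3): δ = 51.95°  ✓
  (0,4): δ = 123.39°  ·
  (0,5): δ = 158.55°  ·
  (1,2): δ = 117.21°  ·
  (1,3): δ = 76.08°  ·
  (1,4): δ = 4.64°  ✓
  (1,5): δ = 30.51°  ✓
  (2,3): δ = 138.87°  ·
  (2,4): δ = 67.43°  ·
  (2,5): δ = 32.27°  ✓
  (3,4): δ = 108.56°  ·
  (3,5): δ = 73.40°  ·
  (4,5): δ = 144.84°  ·
antipodal pairs: 6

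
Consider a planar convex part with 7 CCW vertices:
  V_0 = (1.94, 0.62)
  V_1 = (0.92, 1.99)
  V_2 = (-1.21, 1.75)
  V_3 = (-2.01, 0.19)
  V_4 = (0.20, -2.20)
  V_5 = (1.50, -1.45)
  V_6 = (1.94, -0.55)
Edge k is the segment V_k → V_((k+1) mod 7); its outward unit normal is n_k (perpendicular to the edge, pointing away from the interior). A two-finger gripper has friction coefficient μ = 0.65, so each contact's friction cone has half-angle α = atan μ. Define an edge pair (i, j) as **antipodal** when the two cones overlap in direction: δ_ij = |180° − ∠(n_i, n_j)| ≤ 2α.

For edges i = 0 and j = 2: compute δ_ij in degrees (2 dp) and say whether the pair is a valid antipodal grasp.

α = atan 0.65 = 33.02°;  2α = 66.05°
edge 0: e_0 = (-1.02, +1.37);  n_0 = (+0.8021, +0.5972)
edge 2: e_2 = (-0.80, -1.56);  n_2 = (-0.8898, +0.4563)
∠(n_0, n_2) = 116.18°
δ = |180° − 116.18°| = 63.82°
63.82° ≤ 2α = 66.05°  →  valid

δ = 63.82°, valid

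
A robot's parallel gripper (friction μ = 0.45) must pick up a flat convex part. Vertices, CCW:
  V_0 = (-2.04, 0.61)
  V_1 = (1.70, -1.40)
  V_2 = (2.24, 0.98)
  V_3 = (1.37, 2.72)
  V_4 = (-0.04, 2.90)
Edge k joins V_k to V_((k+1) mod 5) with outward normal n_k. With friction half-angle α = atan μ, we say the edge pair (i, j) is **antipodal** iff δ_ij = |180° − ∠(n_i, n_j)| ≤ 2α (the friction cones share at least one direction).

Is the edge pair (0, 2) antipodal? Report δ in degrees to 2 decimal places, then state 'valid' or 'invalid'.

α = atan 0.45 = 24.23°;  2α = 48.46°
edge 0: e_0 = (+3.74, -2.01);  n_0 = (-0.4734, -0.8808)
edge 2: e_2 = (-0.87, +1.74);  n_2 = (+0.8944, +0.4472)
∠(n_0, n_2) = 144.82°
δ = |180° − 144.82°| = 35.18°
35.18° ≤ 2α = 48.46°  →  valid

δ = 35.18°, valid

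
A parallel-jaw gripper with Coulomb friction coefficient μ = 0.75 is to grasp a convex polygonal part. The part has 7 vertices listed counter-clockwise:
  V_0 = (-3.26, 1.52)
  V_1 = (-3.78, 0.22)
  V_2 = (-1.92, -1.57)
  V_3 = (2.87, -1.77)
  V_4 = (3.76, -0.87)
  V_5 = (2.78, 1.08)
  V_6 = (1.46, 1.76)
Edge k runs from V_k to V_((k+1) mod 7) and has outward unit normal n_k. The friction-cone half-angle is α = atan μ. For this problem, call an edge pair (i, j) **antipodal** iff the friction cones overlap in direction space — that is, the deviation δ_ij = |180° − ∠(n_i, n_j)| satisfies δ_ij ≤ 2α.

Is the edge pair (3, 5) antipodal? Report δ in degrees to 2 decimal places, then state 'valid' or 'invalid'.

δ = 72.58°, valid

α = atan 0.75 = 36.87°;  2α = 73.74°
edge 3: e_3 = (+0.89, +0.90);  n_3 = (+0.7110, -0.7031)
edge 5: e_5 = (-1.32, +0.68);  n_5 = (+0.4580, +0.8890)
∠(n_3, n_5) = 107.42°
δ = |180° − 107.42°| = 72.58°
72.58° ≤ 2α = 73.74°  →  valid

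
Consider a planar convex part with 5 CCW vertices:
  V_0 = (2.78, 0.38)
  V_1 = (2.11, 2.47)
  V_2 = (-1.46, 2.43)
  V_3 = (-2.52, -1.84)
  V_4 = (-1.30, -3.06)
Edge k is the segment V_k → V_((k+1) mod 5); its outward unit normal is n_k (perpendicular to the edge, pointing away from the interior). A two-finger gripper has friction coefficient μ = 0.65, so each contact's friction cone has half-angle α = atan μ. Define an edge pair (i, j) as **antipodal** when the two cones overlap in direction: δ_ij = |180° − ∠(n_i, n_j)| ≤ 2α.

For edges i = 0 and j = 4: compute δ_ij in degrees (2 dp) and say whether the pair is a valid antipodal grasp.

δ = 112.36°, invalid

α = atan 0.65 = 33.02°;  2α = 66.05°
edge 0: e_0 = (-0.67, +2.09);  n_0 = (+0.9523, +0.3053)
edge 4: e_4 = (+4.08, +3.44);  n_4 = (+0.6446, -0.7645)
∠(n_0, n_4) = 67.64°
δ = |180° − 67.64°| = 112.36°
112.36° > 2α = 66.05°  →  invalid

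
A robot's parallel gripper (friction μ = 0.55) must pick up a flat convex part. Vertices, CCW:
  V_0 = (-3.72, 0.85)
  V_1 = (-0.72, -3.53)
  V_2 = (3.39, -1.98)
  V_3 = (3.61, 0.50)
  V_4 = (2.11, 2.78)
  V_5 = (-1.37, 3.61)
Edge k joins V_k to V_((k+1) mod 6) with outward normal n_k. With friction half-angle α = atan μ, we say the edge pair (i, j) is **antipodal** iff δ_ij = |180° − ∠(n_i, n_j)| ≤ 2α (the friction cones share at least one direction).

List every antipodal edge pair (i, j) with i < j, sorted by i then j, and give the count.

α = atan 0.55 = 28.81°;  2α = 57.62°
n_0 = (-0.8250, -0.5651)
n_1 = (+0.3529, -0.9357)
n_2 = (+0.9961, -0.0884)
n_3 = (+0.8354, +0.5496)
n_4 = (+0.2320, +0.9727)
n_5 = (-0.7614, +0.6483)
  (0,1): δ = 103.75°  ·
  (0,2): δ = 39.48°  ✓
  (0,3): δ = 1.07°  ✓
  (0,4): δ = 42.18°  ✓
  (0,5): δ = 105.18°  ·
  (1,2): δ = 115.73°  ·
  (1,3): δ = 77.32°  ·
  (1,4): δ = 34.08°  ✓
  (1,5): δ = 28.92°  ✓
  (2,3): δ = 141.59°  ·
  (2,4): δ = 98.35°  ·
  (2,5): δ = 35.34°  ✓
  (3,4): δ = 136.76°  ·
  (3,5): δ = 73.75°  ·
  (4,5): δ = 117.00°  ·
antipodal pairs: 6

count = 6; pairs: (0,2), (0,3), (0,4), (1,4), (1,5), (2,5)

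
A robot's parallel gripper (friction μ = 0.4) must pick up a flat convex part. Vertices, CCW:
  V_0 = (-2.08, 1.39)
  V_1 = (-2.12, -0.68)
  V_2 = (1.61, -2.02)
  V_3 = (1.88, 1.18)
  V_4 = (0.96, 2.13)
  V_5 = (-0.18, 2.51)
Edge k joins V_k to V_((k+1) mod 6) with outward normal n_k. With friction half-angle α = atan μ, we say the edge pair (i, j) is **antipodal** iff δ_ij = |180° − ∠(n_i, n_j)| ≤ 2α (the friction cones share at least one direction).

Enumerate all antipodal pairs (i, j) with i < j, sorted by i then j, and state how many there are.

count = 3; pairs: (0,2), (1,3), (1,4)

α = atan 0.4 = 21.80°;  2α = 43.60°
n_0 = (-0.9998, +0.0193)
n_1 = (-0.3381, -0.9411)
n_2 = (+0.9965, -0.0841)
n_3 = (+0.7184, +0.6957)
n_4 = (+0.3162, +0.9487)
n_5 = (-0.5078, +0.8615)
  (0,1): δ = 108.65°  ·
  (0,2): δ = 3.72°  ✓
  (0,3): δ = 45.19°  ·
  (0,4): δ = 72.67°  ·
  (0,5): δ = 121.63°  ·
  (1,2): δ = 75.06°  ·
  (1,3): δ = 26.16°  ✓
  (1,4): δ = 1.33°  ✓
  (1,5): δ = 50.28°  ·
  (2,3): δ = 131.10°  ·
  (2,4): δ = 103.61°  ·
  (2,5): δ = 54.66°  ·
  (3,4): δ = 152.52°  ·
  (3,5): δ = 103.56°  ·
  (4,5): δ = 131.05°  ·
antipodal pairs: 3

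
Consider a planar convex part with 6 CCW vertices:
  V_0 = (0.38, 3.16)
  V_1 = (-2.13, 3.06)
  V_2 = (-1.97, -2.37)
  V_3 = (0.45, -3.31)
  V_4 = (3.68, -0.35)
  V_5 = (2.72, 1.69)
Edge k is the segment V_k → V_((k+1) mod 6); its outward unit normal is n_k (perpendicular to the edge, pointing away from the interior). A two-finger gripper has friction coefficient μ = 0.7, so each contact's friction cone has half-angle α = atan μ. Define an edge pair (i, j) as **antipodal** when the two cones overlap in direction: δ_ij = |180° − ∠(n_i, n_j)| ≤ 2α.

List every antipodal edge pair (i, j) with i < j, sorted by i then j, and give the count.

count = 7; pairs: (0,2), (0,3), (1,3), (1,4), (1,5), (2,4), (2,5)

α = atan 0.7 = 34.99°;  2α = 69.98°
n_0 = (-0.0398, +0.9992)
n_1 = (-0.9996, -0.0295)
n_2 = (-0.3621, -0.9321)
n_3 = (+0.6756, -0.7372)
n_4 = (+0.9048, +0.4258)
n_5 = (+0.5319, +0.8468)
  (0,1): δ = 90.59°  ·
  (0,2): δ = 23.51°  ✓
  (0,3): δ = 40.22°  ✓
  (0,4): δ = 112.92°  ·
  (0,5): δ = 145.58°  ·
  (1,2): δ = 112.92°  ·
  (1,3): δ = 49.19°  ✓
  (1,4): δ = 23.51°  ✓
  (1,5): δ = 56.17°  ✓
  (2,3): δ = 116.27°  ·
  (2,4): δ = 43.57°  ✓
  (2,5): δ = 10.91°  ✓
  (3,4): δ = 107.30°  ·
  (3,5): δ = 74.64°  ·
  (4,5): δ = 147.34°  ·
antipodal pairs: 7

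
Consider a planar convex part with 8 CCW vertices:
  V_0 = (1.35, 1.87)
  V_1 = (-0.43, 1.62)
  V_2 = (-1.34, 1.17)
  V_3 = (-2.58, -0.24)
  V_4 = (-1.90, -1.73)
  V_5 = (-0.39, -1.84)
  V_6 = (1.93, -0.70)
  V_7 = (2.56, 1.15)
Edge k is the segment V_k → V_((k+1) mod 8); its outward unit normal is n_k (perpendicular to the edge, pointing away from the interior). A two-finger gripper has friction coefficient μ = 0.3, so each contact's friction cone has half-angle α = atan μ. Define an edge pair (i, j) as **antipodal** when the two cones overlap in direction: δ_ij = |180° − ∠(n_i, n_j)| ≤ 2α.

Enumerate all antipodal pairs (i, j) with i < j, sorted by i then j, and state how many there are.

count = 7; pairs: (0,4), (0,5), (1,4), (1,5), (2,5), (2,6), (4,7)

α = atan 0.3 = 16.70°;  2α = 33.40°
n_0 = (-0.1391, +0.9903)
n_1 = (-0.4433, +0.8964)
n_2 = (-0.7509, +0.6604)
n_3 = (-0.9097, -0.4152)
n_4 = (-0.0727, -0.9974)
n_5 = (+0.4410, -0.8975)
n_6 = (+0.9466, -0.3224)
n_7 = (+0.5114, +0.8594)
  (0,1): δ = 161.68°  ·
  (0,2): δ = 139.32°  ·
  (0,3): δ = 73.46°  ·
  (0,4): δ = 12.16°  ✓
  (0,5): δ = 18.17°  ✓
  (0,6): δ = 63.20°  ·
  (0,7): δ = 141.25°  ·
  (1,2): δ = 157.64°  ·
  (1,3): δ = 91.78°  ·
  (1,4): δ = 30.48°  ✓
  (1,5): δ = 0.14°  ✓
  (1,6): δ = 44.88°  ·
  (1,7): δ = 122.93°  ·
  (2,3): δ = 114.14°  ·
  (2,4): δ = 52.84°  ·
  (2,5): δ = 22.50°  ✓
  (2,6): δ = 22.52°  ✓
  (2,7): δ = 100.58°  ·
  (3,4): δ = 118.70°  ·
  (3,5): δ = 88.36°  ·
  (3,6): δ = 43.34°  ·
  (3,7): δ = 34.71°  ·
  (4,5): δ = 149.66°  ·
  (4,6): δ = 104.64°  ·
  (4,7): δ = 26.59°  ✓
  (5,6): δ = 134.97°  ·
  (5,7): δ = 56.92°  ·
  (6,7): δ = 101.95°  ·
antipodal pairs: 7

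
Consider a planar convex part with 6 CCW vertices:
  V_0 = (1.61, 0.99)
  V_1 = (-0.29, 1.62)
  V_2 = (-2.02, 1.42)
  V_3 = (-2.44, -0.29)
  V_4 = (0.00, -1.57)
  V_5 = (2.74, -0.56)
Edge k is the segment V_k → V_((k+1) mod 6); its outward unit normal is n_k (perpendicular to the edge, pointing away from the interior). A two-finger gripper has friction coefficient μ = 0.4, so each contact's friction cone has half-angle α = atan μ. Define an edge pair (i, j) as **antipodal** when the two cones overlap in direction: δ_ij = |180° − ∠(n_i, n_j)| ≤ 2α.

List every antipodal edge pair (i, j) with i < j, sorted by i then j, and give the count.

α = atan 0.4 = 21.80°;  2α = 43.60°
n_0 = (+0.3147, +0.9492)
n_1 = (-0.1148, +0.9934)
n_2 = (-0.9711, +0.2385)
n_3 = (-0.4645, -0.8855)
n_4 = (+0.3459, -0.9383)
n_5 = (+0.8081, +0.5891)
  (0,1): δ = 155.06°  ·
  (0,2): δ = 85.46°  ·
  (0,3): δ = 9.34°  ✓
  (0,4): δ = 38.58°  ✓
  (0,5): δ = 144.44°  ·
  (1,2): δ = 110.39°  ·
  (1,3): δ = 34.28°  ✓
  (1,4): δ = 13.64°  ✓
  (1,5): δ = 119.50°  ·
  (2,3): δ = 103.88°  ·
  (2,4): δ = 55.97°  ·
  (2,5): δ = 49.89°  ·
  (3,4): δ = 132.08°  ·
  (3,5): δ = 26.23°  ✓
  (4,5): δ = 74.14°  ·
antipodal pairs: 5

count = 5; pairs: (0,3), (0,4), (1,3), (1,4), (3,5)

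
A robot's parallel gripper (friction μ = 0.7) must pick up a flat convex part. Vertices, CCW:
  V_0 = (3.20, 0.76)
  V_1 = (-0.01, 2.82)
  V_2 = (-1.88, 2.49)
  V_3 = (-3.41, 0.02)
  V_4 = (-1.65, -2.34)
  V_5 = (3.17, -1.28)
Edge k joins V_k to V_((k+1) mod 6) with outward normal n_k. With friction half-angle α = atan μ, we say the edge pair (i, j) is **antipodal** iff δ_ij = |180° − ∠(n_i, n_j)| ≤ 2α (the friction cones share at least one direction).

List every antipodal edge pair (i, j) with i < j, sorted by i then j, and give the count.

α = atan 0.7 = 34.99°;  2α = 69.98°
n_0 = (+0.5401, +0.8416)
n_1 = (-0.1738, +0.9848)
n_2 = (-0.8501, +0.5266)
n_3 = (-0.8016, -0.5978)
n_4 = (+0.2148, -0.9767)
n_5 = (+0.9999, -0.0147)
  (0,1): δ = 137.30°  ·
  (0,2): δ = 89.09°  ·
  (0,3): δ = 20.60°  ✓
  (0,4): δ = 45.09°  ✓
  (0,5): δ = 121.85°  ·
  (1,2): δ = 131.78°  ·
  (1,3): δ = 63.29°  ✓
  (1,4): δ = 2.39°  ✓
  (1,5): δ = 79.15°  ·
  (2,3): δ = 111.51°  ·
  (2,4): δ = 45.82°  ✓
  (2,5): δ = 30.93°  ✓
  (3,4): δ = 114.31°  ·
  (3,5): δ = 37.56°  ✓
  (4,5): δ = 103.25°  ·
antipodal pairs: 7

count = 7; pairs: (0,3), (0,4), (1,3), (1,4), (2,4), (2,5), (3,5)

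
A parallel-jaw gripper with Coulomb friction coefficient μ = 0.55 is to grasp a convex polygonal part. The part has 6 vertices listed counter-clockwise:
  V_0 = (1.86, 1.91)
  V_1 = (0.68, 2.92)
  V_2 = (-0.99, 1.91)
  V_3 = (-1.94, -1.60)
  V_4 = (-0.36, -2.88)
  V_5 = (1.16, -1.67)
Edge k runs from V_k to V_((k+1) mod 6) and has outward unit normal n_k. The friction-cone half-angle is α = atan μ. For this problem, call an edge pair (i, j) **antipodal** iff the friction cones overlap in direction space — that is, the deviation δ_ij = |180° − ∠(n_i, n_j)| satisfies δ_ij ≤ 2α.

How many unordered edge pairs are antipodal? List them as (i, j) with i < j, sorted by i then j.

count = 5; pairs: (0,3), (1,4), (1,5), (2,4), (2,5)

α = atan 0.55 = 28.81°;  2α = 57.62°
n_0 = (+0.6503, +0.7597)
n_1 = (-0.5175, +0.8557)
n_2 = (-0.9653, +0.2613)
n_3 = (-0.6295, -0.7770)
n_4 = (+0.6228, -0.7824)
n_5 = (+0.9814, -0.1919)
  (0,1): δ = 108.27°  ·
  (0,2): δ = 64.58°  ·
  (0,3): δ = 1.55°  ✓
  (0,4): δ = 79.08°  ·
  (0,5): δ = 119.50°  ·
  (1,2): δ = 136.31°  ·
  (1,3): δ = 70.18°  ·
  (1,4): δ = 7.36°  ✓
  (1,5): δ = 47.77°  ✓
  (2,3): δ = 113.87°  ·
  (2,4): δ = 36.33°  ✓
  (2,5): δ = 4.08°  ✓
  (3,4): δ = 102.47°  ·
  (3,5): δ = 62.05°  ·
  (4,5): δ = 139.59°  ·
antipodal pairs: 5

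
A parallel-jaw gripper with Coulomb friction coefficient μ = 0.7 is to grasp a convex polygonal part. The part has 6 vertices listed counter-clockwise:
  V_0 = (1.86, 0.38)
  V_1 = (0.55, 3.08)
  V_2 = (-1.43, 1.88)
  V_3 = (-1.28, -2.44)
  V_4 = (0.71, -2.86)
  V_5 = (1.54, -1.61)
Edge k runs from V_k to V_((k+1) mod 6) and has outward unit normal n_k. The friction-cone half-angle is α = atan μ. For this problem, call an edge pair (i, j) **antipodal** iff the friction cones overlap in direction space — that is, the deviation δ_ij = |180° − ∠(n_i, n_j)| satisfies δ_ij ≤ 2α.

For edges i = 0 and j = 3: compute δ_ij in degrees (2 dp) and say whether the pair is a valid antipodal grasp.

α = atan 0.7 = 34.99°;  2α = 69.98°
edge 0: e_0 = (-1.31, +2.70);  n_0 = (+0.8997, +0.4365)
edge 3: e_3 = (+1.99, -0.42);  n_3 = (-0.2065, -0.9784)
∠(n_0, n_3) = 127.80°
δ = |180° − 127.80°| = 52.20°
52.20° ≤ 2α = 69.98°  →  valid

δ = 52.20°, valid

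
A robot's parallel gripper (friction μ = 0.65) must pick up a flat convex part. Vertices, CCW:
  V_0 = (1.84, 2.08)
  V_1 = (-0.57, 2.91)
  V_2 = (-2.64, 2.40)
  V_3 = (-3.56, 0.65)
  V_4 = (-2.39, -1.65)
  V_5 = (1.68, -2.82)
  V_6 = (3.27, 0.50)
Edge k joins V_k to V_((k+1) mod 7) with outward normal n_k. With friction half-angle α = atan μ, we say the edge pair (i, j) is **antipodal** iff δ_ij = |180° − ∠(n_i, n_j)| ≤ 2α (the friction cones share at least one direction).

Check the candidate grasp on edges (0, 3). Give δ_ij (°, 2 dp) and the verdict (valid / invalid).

α = atan 0.65 = 33.02°;  2α = 66.05°
edge 0: e_0 = (-2.41, +0.83);  n_0 = (+0.3256, +0.9455)
edge 3: e_3 = (+1.17, -2.30);  n_3 = (-0.8913, -0.4534)
∠(n_0, n_3) = 135.97°
δ = |180° − 135.97°| = 44.03°
44.03° ≤ 2α = 66.05°  →  valid

δ = 44.03°, valid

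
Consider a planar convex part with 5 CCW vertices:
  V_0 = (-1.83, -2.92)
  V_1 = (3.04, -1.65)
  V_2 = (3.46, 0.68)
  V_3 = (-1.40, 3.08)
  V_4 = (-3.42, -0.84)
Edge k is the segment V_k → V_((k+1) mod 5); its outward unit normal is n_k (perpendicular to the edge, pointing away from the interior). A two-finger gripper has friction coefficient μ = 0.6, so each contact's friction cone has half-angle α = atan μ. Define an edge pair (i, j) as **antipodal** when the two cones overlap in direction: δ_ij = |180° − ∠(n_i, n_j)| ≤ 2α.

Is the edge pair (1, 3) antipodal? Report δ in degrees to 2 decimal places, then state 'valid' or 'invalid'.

δ = 17.04°, valid

α = atan 0.6 = 30.96°;  2α = 61.93°
edge 1: e_1 = (+0.42, +2.33);  n_1 = (+0.9841, -0.1774)
edge 3: e_3 = (-2.02, -3.92);  n_3 = (-0.8889, +0.4581)
∠(n_1, n_3) = 162.96°
δ = |180° − 162.96°| = 17.04°
17.04° ≤ 2α = 61.93°  →  valid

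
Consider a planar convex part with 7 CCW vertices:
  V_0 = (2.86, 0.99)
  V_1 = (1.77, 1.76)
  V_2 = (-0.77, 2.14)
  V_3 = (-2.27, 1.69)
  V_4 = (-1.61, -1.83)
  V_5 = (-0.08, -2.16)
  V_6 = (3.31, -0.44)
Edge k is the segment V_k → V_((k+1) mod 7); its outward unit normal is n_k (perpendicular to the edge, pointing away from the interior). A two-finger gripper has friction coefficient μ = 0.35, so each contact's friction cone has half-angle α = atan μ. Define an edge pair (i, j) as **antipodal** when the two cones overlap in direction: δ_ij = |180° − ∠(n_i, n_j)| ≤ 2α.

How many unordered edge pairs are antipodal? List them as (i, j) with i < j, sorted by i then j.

count = 6; pairs: (0,4), (1,4), (1,5), (2,4), (2,5), (3,6)

α = atan 0.35 = 19.29°;  2α = 38.58°
n_0 = (+0.5770, +0.8168)
n_1 = (+0.1480, +0.9890)
n_2 = (-0.2873, +0.9578)
n_3 = (-0.9829, -0.1843)
n_4 = (-0.2108, -0.9775)
n_5 = (+0.4525, -0.8918)
n_6 = (+0.9539, +0.3002)
  (0,1): δ = 153.27°  ·
  (0,2): δ = 128.06°  ·
  (0,3): δ = 44.14°  ·
  (0,4): δ = 23.07°  ✓
  (0,5): δ = 62.14°  ·
  (0,6): δ = 142.71°  ·
  (1,2): δ = 154.79°  ·
  (1,3): δ = 70.87°  ·
  (1,4): δ = 3.66°  ✓
  (1,5): δ = 35.41°  ✓
  (1,6): δ = 115.98°  ·
  (2,3): δ = 96.08°  ·
  (2,4): δ = 28.87°  ✓
  (2,5): δ = 10.20°  ✓
  (2,6): δ = 90.77°  ·
  (3,4): δ = 112.79°  ·
  (3,5): δ = 73.72°  ·
  (3,6): δ = 6.85°  ✓
  (4,5): δ = 140.93°  ·
  (4,6): δ = 60.36°  ·
  (5,6): δ = 99.43°  ·
antipodal pairs: 6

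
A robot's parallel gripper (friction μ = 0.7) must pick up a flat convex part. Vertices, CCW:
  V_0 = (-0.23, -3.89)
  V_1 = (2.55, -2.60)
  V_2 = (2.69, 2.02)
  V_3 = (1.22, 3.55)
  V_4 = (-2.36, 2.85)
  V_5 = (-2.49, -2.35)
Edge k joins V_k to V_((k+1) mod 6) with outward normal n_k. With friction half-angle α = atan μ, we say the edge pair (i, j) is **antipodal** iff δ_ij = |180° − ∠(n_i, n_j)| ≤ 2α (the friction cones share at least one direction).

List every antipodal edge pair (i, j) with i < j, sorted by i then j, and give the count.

count = 7; pairs: (0,3), (0,4), (1,4), (1,5), (2,4), (2,5), (3,5)

α = atan 0.7 = 34.99°;  2α = 69.98°
n_0 = (+0.4209, -0.9071)
n_1 = (+0.9995, -0.0303)
n_2 = (+0.7211, +0.6928)
n_3 = (-0.1919, +0.9814)
n_4 = (-0.9997, +0.0250)
n_5 = (-0.5631, -0.8264)
  (0,1): δ = 116.63°  ·
  (0,2): δ = 71.04°  ·
  (0,3): δ = 13.83°  ✓
  (0,4): δ = 63.68°  ✓
  (0,5): δ = 120.84°  ·
  (1,2): δ = 134.41°  ·
  (1,3): δ = 77.20°  ·
  (1,4): δ = 0.30°  ✓
  (1,5): δ = 57.46°  ✓
  (2,3): δ = 122.79°  ·
  (2,4): δ = 45.29°  ✓
  (2,5): δ = 11.87°  ✓
  (3,4): δ = 102.50°  ·
  (3,5): δ = 45.33°  ✓
  (4,5): δ = 122.84°  ·
antipodal pairs: 7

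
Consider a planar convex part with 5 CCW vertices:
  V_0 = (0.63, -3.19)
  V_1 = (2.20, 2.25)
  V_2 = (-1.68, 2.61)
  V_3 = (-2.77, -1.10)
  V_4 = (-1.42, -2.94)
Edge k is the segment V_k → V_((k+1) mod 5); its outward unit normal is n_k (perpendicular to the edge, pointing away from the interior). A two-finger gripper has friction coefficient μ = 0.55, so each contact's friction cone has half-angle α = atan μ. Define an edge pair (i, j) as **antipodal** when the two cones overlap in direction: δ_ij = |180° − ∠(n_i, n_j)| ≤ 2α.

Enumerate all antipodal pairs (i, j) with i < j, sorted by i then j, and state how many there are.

α = atan 0.55 = 28.81°;  2α = 57.62°
n_0 = (+0.9608, -0.2773)
n_1 = (+0.0924, +0.9957)
n_2 = (-0.9594, +0.2819)
n_3 = (-0.8063, -0.5916)
n_4 = (-0.1211, -0.9926)
  (0,1): δ = 79.20°  ·
  (0,2): δ = 0.27°  ✓
  (0,3): δ = 52.37°  ✓
  (0,4): δ = 99.15°  ·
  (1,2): δ = 101.07°  ·
  (1,3): δ = 48.43°  ✓
  (1,4): δ = 1.65°  ✓
  (2,3): δ = 127.36°  ·
  (2,4): δ = 80.58°  ·
  (3,4): δ = 133.22°  ·
antipodal pairs: 4

count = 4; pairs: (0,2), (0,3), (1,3), (1,4)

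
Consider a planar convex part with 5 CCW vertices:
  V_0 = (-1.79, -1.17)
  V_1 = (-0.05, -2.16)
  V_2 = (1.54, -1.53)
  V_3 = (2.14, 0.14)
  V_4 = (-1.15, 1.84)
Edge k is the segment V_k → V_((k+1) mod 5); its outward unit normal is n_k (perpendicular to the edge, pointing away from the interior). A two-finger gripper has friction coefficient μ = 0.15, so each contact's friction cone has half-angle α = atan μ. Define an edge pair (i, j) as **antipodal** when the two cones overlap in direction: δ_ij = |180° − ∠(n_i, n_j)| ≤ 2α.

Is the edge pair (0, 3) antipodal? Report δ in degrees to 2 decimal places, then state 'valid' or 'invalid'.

δ = 2.31°, valid

α = atan 0.15 = 8.53°;  2α = 17.06°
edge 0: e_0 = (+1.74, -0.99);  n_0 = (-0.4945, -0.8692)
edge 3: e_3 = (-3.29, +1.70);  n_3 = (+0.4591, +0.8884)
∠(n_0, n_3) = 177.69°
δ = |180° − 177.69°| = 2.31°
2.31° ≤ 2α = 17.06°  →  valid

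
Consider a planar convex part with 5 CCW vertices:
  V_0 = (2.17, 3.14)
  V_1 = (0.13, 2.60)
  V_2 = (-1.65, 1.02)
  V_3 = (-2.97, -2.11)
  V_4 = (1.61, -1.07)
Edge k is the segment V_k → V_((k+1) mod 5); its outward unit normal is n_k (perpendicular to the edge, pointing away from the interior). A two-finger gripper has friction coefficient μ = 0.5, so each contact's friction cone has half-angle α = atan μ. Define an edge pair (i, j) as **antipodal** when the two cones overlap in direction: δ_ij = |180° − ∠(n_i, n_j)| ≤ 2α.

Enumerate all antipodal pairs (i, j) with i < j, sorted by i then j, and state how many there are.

α = atan 0.5 = 26.57°;  2α = 53.13°
n_0 = (-0.2559, +0.9667)
n_1 = (-0.6638, +0.7479)
n_2 = (-0.9214, +0.3886)
n_3 = (+0.2214, -0.9752)
n_4 = (+0.9913, -0.1319)
  (0,1): δ = 153.23°  ·
  (0,2): δ = 127.69°  ·
  (0,3): δ = 2.03°  ✓
  (0,4): δ = 67.60°  ·
  (1,2): δ = 154.46°  ·
  (1,3): δ = 28.80°  ✓
  (1,4): δ = 40.83°  ✓
  (2,3): δ = 54.34°  ·
  (2,4): δ = 15.29°  ✓
  (3,4): δ = 110.37°  ·
antipodal pairs: 4

count = 4; pairs: (0,3), (1,3), (1,4), (2,4)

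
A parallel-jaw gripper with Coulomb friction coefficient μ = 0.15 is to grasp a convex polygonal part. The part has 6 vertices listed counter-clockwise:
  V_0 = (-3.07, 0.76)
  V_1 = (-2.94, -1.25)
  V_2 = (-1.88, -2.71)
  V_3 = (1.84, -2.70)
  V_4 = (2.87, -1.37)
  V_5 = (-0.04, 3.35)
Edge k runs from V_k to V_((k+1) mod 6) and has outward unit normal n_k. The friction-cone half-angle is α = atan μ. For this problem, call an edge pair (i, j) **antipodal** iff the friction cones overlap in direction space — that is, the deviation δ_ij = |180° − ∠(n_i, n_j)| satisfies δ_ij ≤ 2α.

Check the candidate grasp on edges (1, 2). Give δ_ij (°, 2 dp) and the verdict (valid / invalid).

α = atan 0.15 = 8.53°;  2α = 17.06°
edge 1: e_1 = (+1.06, -1.46);  n_1 = (-0.8092, -0.5875)
edge 2: e_2 = (+3.72, +0.01);  n_2 = (+0.0027, -1.0000)
∠(n_1, n_2) = 54.17°
δ = |180° − 54.17°| = 125.83°
125.83° > 2α = 17.06°  →  invalid

δ = 125.83°, invalid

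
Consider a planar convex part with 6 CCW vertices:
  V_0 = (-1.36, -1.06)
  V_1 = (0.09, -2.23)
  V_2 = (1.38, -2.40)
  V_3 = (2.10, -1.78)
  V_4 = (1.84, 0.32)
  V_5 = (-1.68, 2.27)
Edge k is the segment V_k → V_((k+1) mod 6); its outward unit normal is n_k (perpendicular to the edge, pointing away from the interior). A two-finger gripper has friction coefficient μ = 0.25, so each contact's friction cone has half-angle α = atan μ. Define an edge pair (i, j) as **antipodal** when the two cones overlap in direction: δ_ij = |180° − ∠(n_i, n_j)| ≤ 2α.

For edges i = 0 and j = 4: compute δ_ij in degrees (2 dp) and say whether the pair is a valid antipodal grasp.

α = atan 0.25 = 14.04°;  2α = 28.07°
edge 0: e_0 = (+1.45, -1.17);  n_0 = (-0.6280, -0.7782)
edge 4: e_4 = (-3.52, +1.95);  n_4 = (+0.4846, +0.8747)
∠(n_0, n_4) = 170.09°
δ = |180° − 170.09°| = 9.91°
9.91° ≤ 2α = 28.07°  →  valid

δ = 9.91°, valid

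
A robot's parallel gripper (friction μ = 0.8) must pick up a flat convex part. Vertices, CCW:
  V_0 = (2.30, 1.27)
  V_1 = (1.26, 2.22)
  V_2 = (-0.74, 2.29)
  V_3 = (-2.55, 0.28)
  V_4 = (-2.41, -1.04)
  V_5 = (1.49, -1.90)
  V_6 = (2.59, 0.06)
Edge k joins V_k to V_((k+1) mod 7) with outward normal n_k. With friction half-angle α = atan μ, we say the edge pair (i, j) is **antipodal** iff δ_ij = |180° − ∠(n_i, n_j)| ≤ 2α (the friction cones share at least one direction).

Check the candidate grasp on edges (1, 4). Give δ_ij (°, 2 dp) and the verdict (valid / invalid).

δ = 10.43°, valid

α = atan 0.8 = 38.66°;  2α = 77.32°
edge 1: e_1 = (-2.00, +0.07);  n_1 = (+0.0350, +0.9994)
edge 4: e_4 = (+3.90, -0.86);  n_4 = (-0.2153, -0.9765)
∠(n_1, n_4) = 169.57°
δ = |180° − 169.57°| = 10.43°
10.43° ≤ 2α = 77.32°  →  valid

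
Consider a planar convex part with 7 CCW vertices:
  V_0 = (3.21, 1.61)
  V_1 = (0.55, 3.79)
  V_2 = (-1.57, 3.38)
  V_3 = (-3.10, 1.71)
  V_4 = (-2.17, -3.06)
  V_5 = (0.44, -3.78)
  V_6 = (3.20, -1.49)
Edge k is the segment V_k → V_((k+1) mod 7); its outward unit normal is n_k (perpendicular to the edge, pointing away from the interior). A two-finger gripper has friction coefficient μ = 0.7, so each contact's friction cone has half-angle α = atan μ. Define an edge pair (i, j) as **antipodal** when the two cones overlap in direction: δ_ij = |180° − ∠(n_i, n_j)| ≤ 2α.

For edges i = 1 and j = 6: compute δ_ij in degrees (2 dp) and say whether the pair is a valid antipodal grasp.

δ = 78.87°, invalid

α = atan 0.7 = 34.99°;  2α = 69.98°
edge 1: e_1 = (-2.12, -0.41);  n_1 = (-0.1899, +0.9818)
edge 6: e_6 = (+0.01, +3.10);  n_6 = (+1.0000, -0.0032)
∠(n_1, n_6) = 101.13°
δ = |180° − 101.13°| = 78.87°
78.87° > 2α = 69.98°  →  invalid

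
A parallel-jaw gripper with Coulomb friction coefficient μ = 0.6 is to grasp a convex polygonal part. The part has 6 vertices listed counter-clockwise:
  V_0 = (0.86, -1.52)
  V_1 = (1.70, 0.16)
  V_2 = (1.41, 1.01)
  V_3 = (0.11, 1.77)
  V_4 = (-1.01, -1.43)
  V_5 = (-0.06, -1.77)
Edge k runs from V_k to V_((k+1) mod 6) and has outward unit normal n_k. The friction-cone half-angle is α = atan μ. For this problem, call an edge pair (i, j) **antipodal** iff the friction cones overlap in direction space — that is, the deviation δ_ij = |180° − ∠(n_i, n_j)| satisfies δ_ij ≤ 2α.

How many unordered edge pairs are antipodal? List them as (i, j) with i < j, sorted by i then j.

α = atan 0.6 = 30.96°;  2α = 61.93°
n_0 = (+0.8944, -0.4472)
n_1 = (+0.9464, +0.3229)
n_2 = (+0.5047, +0.8633)
n_3 = (-0.9439, +0.3304)
n_4 = (-0.3370, -0.9415)
n_5 = (+0.2622, -0.9650)
  (0,1): δ = 134.60°  ·
  (0,2): δ = 93.75°  ·
  (0,3): δ = 7.28°  ✓
  (0,4): δ = 96.87°  ·
  (0,5): δ = 131.77°  ·
  (1,2): δ = 139.15°  ·
  (1,3): δ = 38.13°  ✓
  (1,4): δ = 51.47°  ✓
  (1,5): δ = 86.36°  ·
  (2,3): δ = 78.98°  ·
  (2,4): δ = 10.62°  ✓
  (2,5): δ = 45.51°  ✓
  (3,4): δ = 90.40°  ·
  (3,5): δ = 55.51°  ✓
  (4,5): δ = 145.11°  ·
antipodal pairs: 6

count = 6; pairs: (0,3), (1,3), (1,4), (2,4), (2,5), (3,5)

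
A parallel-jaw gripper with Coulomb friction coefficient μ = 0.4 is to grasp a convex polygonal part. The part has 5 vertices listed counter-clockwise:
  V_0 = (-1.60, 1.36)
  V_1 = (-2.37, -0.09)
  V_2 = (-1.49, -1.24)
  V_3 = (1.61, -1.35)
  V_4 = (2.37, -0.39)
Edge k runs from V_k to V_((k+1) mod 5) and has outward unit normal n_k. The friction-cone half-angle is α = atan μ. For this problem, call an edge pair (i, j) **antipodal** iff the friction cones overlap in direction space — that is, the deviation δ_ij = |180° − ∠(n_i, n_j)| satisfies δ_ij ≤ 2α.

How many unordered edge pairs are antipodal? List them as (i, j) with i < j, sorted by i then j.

count = 3; pairs: (0,3), (1,4), (2,4)

α = atan 0.4 = 21.80°;  2α = 43.60°
n_0 = (-0.8832, +0.4690)
n_1 = (-0.7942, -0.6077)
n_2 = (-0.0355, -0.9994)
n_3 = (+0.7840, -0.6207)
n_4 = (+0.4034, +0.9150)
  (0,1): δ = 114.61°  ·
  (0,2): δ = 64.06°  ·
  (0,3): δ = 10.40°  ✓
  (0,4): δ = 94.18°  ·
  (1,2): δ = 129.46°  ·
  (1,3): δ = 75.79°  ·
  (1,4): δ = 28.79°  ✓
  (2,3): δ = 126.34°  ·
  (2,4): δ = 21.76°  ✓
  (3,4): δ = 75.42°  ·
antipodal pairs: 3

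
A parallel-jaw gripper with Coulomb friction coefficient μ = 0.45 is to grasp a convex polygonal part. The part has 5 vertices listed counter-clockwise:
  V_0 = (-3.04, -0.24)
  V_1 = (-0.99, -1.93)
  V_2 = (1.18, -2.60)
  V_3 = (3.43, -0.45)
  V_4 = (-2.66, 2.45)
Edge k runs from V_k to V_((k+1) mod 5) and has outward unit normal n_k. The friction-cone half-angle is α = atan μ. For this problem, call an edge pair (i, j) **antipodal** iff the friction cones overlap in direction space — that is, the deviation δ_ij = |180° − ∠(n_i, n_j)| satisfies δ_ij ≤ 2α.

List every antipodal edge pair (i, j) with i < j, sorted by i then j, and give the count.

count = 3; pairs: (0,3), (1,3), (2,4)

α = atan 0.45 = 24.23°;  2α = 48.46°
n_0 = (-0.6361, -0.7716)
n_1 = (-0.2950, -0.9555)
n_2 = (+0.6909, -0.7230)
n_3 = (+0.4299, +0.9029)
n_4 = (-0.9902, +0.1399)
  (0,1): δ = 157.66°  ·
  (0,2): δ = 96.80°  ·
  (0,3): δ = 14.04°  ✓
  (0,4): δ = 121.46°  ·
  (1,2): δ = 119.14°  ·
  (1,3): δ = 8.30°  ✓
  (1,4): δ = 99.12°  ·
  (2,3): δ = 69.16°  ·
  (2,4): δ = 38.26°  ✓
  (3,4): δ = 72.58°  ·
antipodal pairs: 3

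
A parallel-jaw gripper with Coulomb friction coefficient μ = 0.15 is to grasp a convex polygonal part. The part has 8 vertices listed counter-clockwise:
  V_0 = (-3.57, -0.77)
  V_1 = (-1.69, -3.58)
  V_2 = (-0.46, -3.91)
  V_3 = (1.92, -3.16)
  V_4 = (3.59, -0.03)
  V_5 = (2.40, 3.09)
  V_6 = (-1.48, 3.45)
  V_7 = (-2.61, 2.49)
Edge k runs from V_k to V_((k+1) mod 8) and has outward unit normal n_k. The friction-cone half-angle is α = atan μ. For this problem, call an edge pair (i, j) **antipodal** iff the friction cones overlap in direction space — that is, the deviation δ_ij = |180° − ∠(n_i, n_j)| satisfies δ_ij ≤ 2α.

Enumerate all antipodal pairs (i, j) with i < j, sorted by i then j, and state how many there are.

count = 3; pairs: (0,4), (1,5), (3,7)

α = atan 0.15 = 8.53°;  2α = 17.06°
n_0 = (-0.8311, -0.5561)
n_1 = (-0.2591, -0.9658)
n_2 = (+0.3006, -0.9538)
n_3 = (+0.8823, -0.4707)
n_4 = (+0.9343, +0.3564)
n_5 = (+0.0924, +0.9957)
n_6 = (-0.6475, +0.7621)
n_7 = (-0.9593, +0.2825)
  (0,1): δ = 138.80°  ·
  (0,2): δ = 106.29°  ·
  (0,3): δ = 61.87°  ·
  (0,4): δ = 12.91°  ✓
  (0,5): δ = 50.92°  ·
  (0,6): δ = 96.57°  ·
  (0,7): δ = 129.81°  ·
  (1,2): δ = 147.49°  ·
  (1,3): δ = 103.06°  ·
  (1,4): δ = 54.10°  ·
  (1,5): δ = 9.72°  ✓
  (1,6): δ = 55.37°  ·
  (1,7): δ = 88.61°  ·
  (2,3): δ = 135.57°  ·
  (2,4): δ = 86.61°  ·
  (2,5): δ = 22.79°  ·
  (2,6): δ = 22.86°  ·
  (2,7): δ = 56.10°  ·
  (3,4): δ = 131.04°  ·
  (3,5): δ = 67.22°  ·
  (3,6): δ = 21.57°  ·
  (3,7): δ = 11.67°  ✓
  (4,5): δ = 116.18°  ·
  (4,6): δ = 70.53°  ·
  (4,7): δ = 37.29°  ·
  (5,6): δ = 134.35°  ·
  (5,7): δ = 101.11°  ·
  (6,7): δ = 146.76°  ·
antipodal pairs: 3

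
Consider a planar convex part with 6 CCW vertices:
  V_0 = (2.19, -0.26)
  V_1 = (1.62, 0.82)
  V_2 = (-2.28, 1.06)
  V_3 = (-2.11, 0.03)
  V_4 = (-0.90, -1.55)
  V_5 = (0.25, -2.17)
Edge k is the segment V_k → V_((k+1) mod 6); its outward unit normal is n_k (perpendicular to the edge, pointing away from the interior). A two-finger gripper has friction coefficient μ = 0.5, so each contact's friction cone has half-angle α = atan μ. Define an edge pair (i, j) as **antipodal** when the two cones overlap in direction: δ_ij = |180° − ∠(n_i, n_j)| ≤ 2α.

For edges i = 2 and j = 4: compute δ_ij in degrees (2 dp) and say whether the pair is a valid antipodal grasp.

α = atan 0.5 = 26.57°;  2α = 53.13°
edge 2: e_2 = (+0.17, -1.03);  n_2 = (-0.9867, -0.1628)
edge 4: e_4 = (+1.15, -0.62);  n_4 = (-0.4746, -0.8802)
∠(n_2, n_4) = 52.30°
δ = |180° − 52.30°| = 127.70°
127.70° > 2α = 53.13°  →  invalid

δ = 127.70°, invalid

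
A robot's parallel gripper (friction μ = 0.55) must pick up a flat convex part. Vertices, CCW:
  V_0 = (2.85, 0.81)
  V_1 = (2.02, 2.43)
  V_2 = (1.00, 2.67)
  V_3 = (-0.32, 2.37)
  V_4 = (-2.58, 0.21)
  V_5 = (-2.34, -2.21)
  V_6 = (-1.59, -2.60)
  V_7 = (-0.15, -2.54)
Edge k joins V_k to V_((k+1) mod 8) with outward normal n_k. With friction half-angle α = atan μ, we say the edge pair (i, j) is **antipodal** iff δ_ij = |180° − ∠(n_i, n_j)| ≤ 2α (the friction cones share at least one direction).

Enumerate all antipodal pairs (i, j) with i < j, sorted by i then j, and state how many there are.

α = atan 0.55 = 28.81°;  2α = 57.62°
n_0 = (+0.8900, +0.4560)
n_1 = (+0.2290, +0.9734)
n_2 = (-0.2216, +0.9751)
n_3 = (-0.6909, +0.7229)
n_4 = (-0.9951, -0.0987)
n_5 = (-0.4614, -0.8872)
n_6 = (+0.0416, -0.9991)
n_7 = (+0.7450, -0.6671)
  (0,1): δ = 130.37°  ·
  (0,2): δ = 104.32°  ·
  (0,3): δ = 73.42°  ·
  (0,4): δ = 21.46°  ✓
  (0,5): δ = 35.40°  ✓
  (0,6): δ = 65.26°  ·
  (0,7): δ = 111.03°  ·
  (1,2): δ = 153.96°  ·
  (1,3): δ = 123.06°  ·
  (1,4): δ = 71.10°  ·
  (1,5): δ = 14.23°  ✓
  (1,6): δ = 15.63°  ✓
  (1,7): δ = 61.40°  ·
  (2,3): δ = 149.10°  ·
  (2,4): δ = 97.14°  ·
  (2,5): δ = 40.28°  ✓
  (2,6): δ = 10.42°  ✓
  (2,7): δ = 35.35°  ✓
  (3,4): δ = 128.04°  ·
  (3,5): δ = 71.18°  ·
  (3,6): δ = 41.32°  ✓
  (3,7): δ = 4.45°  ✓
  (4,5): δ = 123.14°  ·
  (4,6): δ = 93.28°  ·
  (4,7): δ = 47.51°  ✓
  (5,6): δ = 150.14°  ·
  (5,7): δ = 104.37°  ·
  (6,7): δ = 134.23°  ·
antipodal pairs: 10

count = 10; pairs: (0,4), (0,5), (1,5), (1,6), (2,5), (2,6), (2,7), (3,6), (3,7), (4,7)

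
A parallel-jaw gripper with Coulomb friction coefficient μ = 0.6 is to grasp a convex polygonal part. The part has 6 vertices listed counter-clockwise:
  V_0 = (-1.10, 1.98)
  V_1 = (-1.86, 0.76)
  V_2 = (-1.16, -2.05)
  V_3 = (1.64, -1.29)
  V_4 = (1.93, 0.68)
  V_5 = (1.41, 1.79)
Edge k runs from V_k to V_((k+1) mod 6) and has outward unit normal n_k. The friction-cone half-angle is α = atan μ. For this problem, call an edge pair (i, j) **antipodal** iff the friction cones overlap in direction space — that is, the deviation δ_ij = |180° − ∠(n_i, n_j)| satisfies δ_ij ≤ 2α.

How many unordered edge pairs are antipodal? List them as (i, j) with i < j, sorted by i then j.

count = 6; pairs: (0,2), (0,3), (0,4), (1,3), (1,4), (2,5)

α = atan 0.6 = 30.96°;  2α = 61.93°
n_0 = (-0.8488, +0.5287)
n_1 = (-0.9703, -0.2417)
n_2 = (+0.2620, -0.9651)
n_3 = (+0.9893, -0.1456)
n_4 = (+0.9056, +0.4242)
n_5 = (+0.0755, +0.9971)
  (0,1): δ = 134.09°  ·
  (0,2): δ = 42.89°  ✓
  (0,3): δ = 23.55°  ✓
  (0,4): δ = 57.02°  ✓
  (0,5): δ = 117.59°  ·
  (1,2): δ = 88.80°  ·
  (1,3): δ = 22.36°  ✓
  (1,4): δ = 11.11°  ✓
  (1,5): δ = 71.68°  ·
  (2,3): δ = 113.56°  ·
  (2,4): δ = 80.08°  ·
  (2,5): δ = 19.51°  ✓
  (3,4): δ = 146.52°  ·
  (3,5): δ = 85.95°  ·
  (4,5): δ = 119.43°  ·
antipodal pairs: 6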